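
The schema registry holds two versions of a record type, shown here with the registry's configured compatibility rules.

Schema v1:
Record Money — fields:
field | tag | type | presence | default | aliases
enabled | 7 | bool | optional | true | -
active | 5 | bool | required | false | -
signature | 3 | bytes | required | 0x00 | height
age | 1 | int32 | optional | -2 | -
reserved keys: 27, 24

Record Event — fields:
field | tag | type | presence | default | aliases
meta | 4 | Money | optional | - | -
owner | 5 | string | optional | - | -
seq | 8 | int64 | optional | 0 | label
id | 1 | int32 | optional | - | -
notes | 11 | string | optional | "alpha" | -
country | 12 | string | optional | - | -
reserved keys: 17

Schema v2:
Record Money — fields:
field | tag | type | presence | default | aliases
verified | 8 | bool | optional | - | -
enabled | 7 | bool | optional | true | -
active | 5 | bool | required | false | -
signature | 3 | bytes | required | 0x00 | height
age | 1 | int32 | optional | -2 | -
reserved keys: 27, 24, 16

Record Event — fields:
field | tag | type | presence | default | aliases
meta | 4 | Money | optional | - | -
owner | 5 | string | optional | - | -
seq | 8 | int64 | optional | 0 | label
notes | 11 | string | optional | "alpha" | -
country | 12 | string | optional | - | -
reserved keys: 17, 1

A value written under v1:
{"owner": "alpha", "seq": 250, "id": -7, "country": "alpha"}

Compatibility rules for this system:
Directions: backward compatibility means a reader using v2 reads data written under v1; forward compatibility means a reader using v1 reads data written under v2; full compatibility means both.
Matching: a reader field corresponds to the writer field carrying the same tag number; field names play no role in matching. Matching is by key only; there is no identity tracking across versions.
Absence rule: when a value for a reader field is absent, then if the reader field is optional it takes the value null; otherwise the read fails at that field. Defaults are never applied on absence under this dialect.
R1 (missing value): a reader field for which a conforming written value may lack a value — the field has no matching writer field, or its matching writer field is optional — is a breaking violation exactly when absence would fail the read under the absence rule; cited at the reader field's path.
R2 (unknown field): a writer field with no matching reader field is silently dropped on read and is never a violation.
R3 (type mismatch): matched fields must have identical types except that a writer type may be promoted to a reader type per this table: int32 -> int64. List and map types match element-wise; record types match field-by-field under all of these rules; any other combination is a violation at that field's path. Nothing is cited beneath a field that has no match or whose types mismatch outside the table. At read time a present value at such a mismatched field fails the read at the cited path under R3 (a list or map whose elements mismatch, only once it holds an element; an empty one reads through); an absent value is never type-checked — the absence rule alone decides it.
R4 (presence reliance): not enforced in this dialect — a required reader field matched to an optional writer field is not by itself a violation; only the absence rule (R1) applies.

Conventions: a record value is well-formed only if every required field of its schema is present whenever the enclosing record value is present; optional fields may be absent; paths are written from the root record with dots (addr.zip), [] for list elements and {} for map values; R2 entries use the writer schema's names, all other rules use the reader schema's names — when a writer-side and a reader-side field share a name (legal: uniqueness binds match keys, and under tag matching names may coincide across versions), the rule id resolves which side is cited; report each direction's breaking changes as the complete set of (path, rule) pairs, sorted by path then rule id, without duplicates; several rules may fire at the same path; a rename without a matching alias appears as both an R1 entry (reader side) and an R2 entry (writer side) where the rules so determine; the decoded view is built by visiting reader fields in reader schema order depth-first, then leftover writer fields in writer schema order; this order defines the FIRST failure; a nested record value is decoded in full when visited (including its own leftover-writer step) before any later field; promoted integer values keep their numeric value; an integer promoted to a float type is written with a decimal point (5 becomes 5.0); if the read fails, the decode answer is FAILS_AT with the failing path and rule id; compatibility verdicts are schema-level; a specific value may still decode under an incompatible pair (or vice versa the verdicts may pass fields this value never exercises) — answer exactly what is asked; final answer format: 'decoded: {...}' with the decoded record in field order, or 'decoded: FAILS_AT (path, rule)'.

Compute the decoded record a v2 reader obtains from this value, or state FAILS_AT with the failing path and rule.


decoded: {"meta": null, "owner": "alpha", "seq": 250, "notes": null, "country": "alpha"}

each type pair in Event: writer, then reader
decode walk for Event under reader schema v2:
  meta := null (absent, optional -> null)
  owner := "alpha"
  seq := 250
  notes := null (absent, optional -> null)
  country := "alpha"
  writer id: unknown -> dropped
  => decoded: {"meta": null, "owner": "alpha", "seq": 250, "notes": null, "country": "alpha"}
the rest of the Event diff is inert for this question:
  added field verified to record Money: optional bool, tag 8 (in v2 it sits immediately before enabled) -> no rule fires on it and the decoded Event view is identical with or without it


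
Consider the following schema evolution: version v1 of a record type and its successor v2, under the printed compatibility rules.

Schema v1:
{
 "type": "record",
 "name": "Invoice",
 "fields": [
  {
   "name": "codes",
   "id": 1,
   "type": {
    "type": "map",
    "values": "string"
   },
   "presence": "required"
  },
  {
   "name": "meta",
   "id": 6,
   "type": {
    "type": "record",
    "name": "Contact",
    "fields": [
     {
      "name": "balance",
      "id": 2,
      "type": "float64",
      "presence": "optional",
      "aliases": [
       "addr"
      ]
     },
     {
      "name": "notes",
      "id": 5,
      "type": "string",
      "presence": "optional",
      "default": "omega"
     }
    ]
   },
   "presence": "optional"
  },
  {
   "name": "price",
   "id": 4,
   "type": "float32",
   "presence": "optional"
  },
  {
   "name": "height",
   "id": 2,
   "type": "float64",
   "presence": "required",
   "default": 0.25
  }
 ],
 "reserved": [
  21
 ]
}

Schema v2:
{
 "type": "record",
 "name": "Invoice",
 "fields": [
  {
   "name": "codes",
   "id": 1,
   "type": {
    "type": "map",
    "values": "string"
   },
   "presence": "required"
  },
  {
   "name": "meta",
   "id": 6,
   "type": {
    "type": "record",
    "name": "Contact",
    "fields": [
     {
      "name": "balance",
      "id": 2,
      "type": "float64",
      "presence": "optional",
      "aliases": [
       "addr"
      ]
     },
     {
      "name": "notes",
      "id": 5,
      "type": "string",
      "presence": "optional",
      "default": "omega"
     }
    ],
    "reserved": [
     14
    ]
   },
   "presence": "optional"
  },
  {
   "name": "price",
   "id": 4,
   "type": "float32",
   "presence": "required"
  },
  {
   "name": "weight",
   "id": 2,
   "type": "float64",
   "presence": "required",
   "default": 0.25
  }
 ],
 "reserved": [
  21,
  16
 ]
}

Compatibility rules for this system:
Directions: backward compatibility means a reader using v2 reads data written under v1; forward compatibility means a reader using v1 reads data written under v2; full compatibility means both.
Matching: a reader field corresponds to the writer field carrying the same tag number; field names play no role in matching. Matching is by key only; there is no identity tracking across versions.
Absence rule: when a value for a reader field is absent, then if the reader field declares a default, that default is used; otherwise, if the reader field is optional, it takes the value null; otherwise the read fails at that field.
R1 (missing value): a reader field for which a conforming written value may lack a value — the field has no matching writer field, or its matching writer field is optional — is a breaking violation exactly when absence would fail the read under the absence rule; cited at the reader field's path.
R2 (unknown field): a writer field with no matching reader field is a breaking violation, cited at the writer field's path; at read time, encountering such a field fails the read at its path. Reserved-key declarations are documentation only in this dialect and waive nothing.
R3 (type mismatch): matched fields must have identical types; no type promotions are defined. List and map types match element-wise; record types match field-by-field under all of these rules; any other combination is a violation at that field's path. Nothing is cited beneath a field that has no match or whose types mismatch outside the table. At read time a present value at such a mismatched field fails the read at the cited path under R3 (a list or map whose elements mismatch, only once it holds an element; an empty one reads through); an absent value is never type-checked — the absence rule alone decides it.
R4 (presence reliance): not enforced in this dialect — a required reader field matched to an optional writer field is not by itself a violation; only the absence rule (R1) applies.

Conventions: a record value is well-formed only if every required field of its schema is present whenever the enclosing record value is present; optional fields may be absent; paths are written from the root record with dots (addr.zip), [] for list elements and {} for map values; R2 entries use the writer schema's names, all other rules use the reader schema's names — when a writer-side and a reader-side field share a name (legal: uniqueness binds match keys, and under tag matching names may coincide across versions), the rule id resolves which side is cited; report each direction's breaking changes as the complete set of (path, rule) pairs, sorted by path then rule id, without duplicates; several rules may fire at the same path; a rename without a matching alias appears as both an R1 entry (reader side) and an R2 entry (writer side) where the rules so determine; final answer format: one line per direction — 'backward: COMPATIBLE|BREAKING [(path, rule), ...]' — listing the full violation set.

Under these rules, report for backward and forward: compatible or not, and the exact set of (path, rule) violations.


backward: BREAKING [(price, R1)]; forward: COMPATIBLE []

arrows below run writer -> reader for Invoice
backward pass over Invoice, reader schema v2, writer schema v1:
  codes: map<string, string> -> map<string, string>, writer required; from codes
  meta: Contact -> Contact, writer optional; from meta
  price: float32 -> float32, writer optional; from price
  weight: float64 -> float64, writer required; from height
  meta.balance: float64 -> float64, writer optional; from meta.balance
  meta.notes: string -> string, writer optional; from meta.notes
  R1 fires at price
  backward on Invoice therefore BREAKING (1)
forward pass over Invoice, reader schema v1, writer schema v2:
  codes: map<string, string> -> map<string, string>, writer required; from codes
  meta: Contact -> Contact, writer optional; from meta
  price: float32 -> float32, writer required; from price
  height: float64 -> float64, writer required; from weight
  meta.balance: float64 -> float64, writer optional; from meta.balance
  meta.notes: string -> string, writer optional; from meta.notes
  => no violations; forward on Invoice: COMPATIBLE


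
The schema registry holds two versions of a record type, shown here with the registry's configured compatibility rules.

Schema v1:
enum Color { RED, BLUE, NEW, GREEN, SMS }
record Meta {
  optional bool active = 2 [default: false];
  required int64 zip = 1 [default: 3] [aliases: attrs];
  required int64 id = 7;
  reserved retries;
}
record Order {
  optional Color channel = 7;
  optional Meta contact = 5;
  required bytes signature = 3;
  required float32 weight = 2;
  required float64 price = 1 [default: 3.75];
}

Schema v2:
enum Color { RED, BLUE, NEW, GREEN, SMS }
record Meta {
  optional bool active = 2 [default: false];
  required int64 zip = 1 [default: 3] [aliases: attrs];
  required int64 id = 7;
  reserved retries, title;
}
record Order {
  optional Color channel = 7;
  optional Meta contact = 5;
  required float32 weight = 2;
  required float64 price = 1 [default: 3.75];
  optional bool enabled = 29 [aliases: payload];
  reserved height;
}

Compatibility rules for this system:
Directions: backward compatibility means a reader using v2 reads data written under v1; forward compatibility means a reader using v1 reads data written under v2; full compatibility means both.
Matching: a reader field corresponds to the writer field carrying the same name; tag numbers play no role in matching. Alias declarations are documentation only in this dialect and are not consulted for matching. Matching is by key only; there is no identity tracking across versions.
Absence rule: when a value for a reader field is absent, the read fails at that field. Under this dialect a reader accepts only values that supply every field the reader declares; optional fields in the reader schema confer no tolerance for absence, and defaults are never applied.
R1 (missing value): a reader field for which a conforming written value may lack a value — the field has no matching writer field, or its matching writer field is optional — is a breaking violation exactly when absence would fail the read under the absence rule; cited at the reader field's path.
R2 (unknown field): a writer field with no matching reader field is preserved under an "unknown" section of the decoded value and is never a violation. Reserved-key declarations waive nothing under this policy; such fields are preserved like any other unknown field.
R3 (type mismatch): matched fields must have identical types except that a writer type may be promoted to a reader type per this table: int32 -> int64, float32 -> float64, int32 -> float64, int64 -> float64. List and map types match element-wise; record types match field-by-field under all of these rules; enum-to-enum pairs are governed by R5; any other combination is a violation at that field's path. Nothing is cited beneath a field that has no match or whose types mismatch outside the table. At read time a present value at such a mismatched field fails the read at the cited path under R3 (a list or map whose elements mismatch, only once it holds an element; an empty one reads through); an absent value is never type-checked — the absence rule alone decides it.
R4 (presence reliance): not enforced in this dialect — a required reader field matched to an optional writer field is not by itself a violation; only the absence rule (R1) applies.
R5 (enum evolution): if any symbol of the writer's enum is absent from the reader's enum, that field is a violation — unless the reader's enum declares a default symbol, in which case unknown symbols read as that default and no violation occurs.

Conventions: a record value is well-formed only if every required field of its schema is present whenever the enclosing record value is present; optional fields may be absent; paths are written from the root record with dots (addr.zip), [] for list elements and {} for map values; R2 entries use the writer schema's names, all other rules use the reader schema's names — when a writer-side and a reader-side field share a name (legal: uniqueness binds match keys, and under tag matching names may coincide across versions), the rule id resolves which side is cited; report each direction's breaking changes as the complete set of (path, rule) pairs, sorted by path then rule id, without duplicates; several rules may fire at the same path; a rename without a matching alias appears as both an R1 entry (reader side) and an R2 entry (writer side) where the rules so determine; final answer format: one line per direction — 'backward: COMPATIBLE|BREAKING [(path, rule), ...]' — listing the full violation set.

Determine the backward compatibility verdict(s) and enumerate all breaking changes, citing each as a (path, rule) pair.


backward: BREAKING [(channel, R1), (contact, R1), (contact.active, R1), (enabled, R1)]

in Order below, arrows point writer -> reader
backward pass over Order, reader schema v2, writer schema v1:
  channel: paired with writer channel (Color -> Color; writer optional)
  contact: paired with writer contact (Meta -> Meta; writer optional)
  weight: paired with writer weight (float32 -> float32; writer required)
  price: paired with writer price (float64 -> float64; writer required)
  enabled has no writer counterpart
  leftover writer field: signature
  contact.active: paired with writer contact.active (bool -> bool; writer optional)
  contact.zip: paired with writer contact.zip (int64 -> int64; writer required)
  contact.id: paired with writer contact.id (int64 -> int64; writer required)
  R1 fires at channel
  R1 fires at contact
  R1 fires at contact.active
  R1 fires at enabled
  => backward verdict for Order: BREAKING, 4 violation(s)
ruling out the remaining Order differences:
  removed field signature from record Order -> its effect on Order is confined to the forward direction, not asked


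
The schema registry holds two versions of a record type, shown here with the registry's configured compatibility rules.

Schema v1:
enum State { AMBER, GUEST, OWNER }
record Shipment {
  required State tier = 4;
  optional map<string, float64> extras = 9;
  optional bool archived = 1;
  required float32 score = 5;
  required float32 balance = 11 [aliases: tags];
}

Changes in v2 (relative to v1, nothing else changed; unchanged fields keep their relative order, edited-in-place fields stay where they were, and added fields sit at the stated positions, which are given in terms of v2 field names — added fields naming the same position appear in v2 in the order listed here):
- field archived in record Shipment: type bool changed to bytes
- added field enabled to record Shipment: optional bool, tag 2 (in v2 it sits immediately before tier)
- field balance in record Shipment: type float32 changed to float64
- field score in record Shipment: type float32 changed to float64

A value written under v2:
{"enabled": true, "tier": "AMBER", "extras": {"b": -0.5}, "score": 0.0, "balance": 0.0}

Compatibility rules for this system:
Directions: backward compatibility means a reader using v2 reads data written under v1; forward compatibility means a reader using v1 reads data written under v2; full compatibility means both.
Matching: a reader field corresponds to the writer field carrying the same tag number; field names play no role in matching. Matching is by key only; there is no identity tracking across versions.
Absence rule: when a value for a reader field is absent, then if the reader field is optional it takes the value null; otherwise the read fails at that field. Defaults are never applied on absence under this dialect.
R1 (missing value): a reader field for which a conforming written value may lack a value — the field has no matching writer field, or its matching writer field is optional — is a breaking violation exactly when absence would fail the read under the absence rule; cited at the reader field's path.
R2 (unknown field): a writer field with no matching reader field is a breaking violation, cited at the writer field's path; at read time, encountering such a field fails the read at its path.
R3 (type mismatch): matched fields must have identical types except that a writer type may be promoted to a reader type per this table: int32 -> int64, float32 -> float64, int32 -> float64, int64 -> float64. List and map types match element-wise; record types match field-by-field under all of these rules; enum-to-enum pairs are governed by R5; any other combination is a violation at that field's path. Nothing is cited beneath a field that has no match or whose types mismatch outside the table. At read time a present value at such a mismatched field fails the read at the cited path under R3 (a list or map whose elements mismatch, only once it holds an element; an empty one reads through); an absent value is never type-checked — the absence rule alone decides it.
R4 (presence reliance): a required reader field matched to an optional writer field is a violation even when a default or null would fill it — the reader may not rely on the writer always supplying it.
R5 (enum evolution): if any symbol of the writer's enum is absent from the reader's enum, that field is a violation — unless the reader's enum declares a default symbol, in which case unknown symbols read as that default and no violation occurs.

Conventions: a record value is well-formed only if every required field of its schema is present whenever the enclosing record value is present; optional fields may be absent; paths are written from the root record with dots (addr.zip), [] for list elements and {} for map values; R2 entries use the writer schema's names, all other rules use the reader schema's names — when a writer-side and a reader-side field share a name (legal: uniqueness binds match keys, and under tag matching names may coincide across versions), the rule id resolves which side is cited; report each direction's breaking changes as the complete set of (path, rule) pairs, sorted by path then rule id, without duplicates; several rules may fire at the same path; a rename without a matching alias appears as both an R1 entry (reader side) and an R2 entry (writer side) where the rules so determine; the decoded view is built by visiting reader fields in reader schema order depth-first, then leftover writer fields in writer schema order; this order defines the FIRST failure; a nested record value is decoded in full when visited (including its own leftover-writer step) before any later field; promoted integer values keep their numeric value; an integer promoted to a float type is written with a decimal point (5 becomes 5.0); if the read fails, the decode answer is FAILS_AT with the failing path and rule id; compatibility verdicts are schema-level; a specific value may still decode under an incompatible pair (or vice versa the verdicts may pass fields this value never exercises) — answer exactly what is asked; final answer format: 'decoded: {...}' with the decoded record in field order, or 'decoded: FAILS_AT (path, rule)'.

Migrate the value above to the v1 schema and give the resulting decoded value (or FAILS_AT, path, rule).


decoded: FAILS_AT (score, R3)

arrows below run writer -> reader for Shipment
decode walk for Shipment under reader schema v1:
  tier := "AMBER"
  extras := {"b": -0.5}
  archived := null (not supplied -> null)
  read fails at score under R3
  => FAILS_AT (score, R3)
diffs on Shipment not affecting the asked answer:
  field archived in record Shipment: type bool changed to bytes -> changes Shipment's schema-level verdicts only — the decode of this value is the same
  added field enabled to record Shipment: optional bool, tag 2 (in v2 it sits immediately before tier) -> changes Shipment's schema-level verdicts only — the decode of this value is the same
  field balance in record Shipment: type float32 changed to float64 -> changes Shipment's schema-level verdicts only — the decode of this value is the same


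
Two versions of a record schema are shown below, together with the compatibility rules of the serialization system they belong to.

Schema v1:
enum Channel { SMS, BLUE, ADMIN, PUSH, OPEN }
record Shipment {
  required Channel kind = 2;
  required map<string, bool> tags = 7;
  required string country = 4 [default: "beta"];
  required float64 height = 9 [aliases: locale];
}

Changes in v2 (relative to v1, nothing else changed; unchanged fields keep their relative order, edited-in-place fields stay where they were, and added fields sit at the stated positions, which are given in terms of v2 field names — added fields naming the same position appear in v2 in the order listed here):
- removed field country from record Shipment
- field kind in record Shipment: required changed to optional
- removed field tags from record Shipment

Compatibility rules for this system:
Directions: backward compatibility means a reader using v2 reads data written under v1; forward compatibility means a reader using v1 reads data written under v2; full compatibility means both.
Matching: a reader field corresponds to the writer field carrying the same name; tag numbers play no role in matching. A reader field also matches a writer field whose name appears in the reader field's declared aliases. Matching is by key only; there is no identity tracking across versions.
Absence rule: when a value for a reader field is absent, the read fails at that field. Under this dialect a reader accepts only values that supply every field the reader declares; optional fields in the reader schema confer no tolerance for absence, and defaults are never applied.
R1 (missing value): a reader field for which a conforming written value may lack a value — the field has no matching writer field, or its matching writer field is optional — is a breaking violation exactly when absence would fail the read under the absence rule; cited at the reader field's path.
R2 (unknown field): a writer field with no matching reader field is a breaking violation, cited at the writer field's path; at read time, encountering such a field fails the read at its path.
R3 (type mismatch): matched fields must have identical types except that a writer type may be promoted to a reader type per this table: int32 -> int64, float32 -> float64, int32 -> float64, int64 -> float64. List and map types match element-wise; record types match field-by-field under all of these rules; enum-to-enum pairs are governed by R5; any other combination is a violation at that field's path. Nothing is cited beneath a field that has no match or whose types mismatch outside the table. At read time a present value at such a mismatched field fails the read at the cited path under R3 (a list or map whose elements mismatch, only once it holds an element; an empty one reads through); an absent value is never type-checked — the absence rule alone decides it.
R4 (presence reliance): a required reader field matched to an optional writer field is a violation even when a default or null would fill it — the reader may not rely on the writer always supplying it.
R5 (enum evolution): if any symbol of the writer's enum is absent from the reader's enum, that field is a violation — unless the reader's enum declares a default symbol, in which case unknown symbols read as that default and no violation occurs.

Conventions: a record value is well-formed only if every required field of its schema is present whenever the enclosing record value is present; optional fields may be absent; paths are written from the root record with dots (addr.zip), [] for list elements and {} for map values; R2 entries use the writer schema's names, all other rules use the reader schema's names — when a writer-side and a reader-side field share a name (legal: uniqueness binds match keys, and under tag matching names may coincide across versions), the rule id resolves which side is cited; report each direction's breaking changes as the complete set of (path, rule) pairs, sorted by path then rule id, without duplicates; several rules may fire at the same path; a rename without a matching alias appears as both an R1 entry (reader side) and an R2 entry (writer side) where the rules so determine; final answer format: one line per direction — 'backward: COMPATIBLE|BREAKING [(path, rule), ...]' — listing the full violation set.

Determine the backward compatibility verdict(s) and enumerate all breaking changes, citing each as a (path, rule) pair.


backward: BREAKING [(country, R2), (tags, R2)]

each type pair in Shipment: writer, then reader
backward on Shipment — v2 reading data written by v1:
  kind: paired with writer kind (Channel -> Channel; writer required)
  height: paired with writer height (float64 -> float64; writer required)
  tags (writer side), unknown to reader
  country (writer side), unknown to reader
  rule R2 violated at country
  rule R2 violated at tags
  => 2 violation(s): backward is BREAKING for Shipment
the other Shipment changes do not affect what is asked:
  field kind in record Shipment: required changed to optional -> fires only in the forward direction of Shipment, which is not asked here


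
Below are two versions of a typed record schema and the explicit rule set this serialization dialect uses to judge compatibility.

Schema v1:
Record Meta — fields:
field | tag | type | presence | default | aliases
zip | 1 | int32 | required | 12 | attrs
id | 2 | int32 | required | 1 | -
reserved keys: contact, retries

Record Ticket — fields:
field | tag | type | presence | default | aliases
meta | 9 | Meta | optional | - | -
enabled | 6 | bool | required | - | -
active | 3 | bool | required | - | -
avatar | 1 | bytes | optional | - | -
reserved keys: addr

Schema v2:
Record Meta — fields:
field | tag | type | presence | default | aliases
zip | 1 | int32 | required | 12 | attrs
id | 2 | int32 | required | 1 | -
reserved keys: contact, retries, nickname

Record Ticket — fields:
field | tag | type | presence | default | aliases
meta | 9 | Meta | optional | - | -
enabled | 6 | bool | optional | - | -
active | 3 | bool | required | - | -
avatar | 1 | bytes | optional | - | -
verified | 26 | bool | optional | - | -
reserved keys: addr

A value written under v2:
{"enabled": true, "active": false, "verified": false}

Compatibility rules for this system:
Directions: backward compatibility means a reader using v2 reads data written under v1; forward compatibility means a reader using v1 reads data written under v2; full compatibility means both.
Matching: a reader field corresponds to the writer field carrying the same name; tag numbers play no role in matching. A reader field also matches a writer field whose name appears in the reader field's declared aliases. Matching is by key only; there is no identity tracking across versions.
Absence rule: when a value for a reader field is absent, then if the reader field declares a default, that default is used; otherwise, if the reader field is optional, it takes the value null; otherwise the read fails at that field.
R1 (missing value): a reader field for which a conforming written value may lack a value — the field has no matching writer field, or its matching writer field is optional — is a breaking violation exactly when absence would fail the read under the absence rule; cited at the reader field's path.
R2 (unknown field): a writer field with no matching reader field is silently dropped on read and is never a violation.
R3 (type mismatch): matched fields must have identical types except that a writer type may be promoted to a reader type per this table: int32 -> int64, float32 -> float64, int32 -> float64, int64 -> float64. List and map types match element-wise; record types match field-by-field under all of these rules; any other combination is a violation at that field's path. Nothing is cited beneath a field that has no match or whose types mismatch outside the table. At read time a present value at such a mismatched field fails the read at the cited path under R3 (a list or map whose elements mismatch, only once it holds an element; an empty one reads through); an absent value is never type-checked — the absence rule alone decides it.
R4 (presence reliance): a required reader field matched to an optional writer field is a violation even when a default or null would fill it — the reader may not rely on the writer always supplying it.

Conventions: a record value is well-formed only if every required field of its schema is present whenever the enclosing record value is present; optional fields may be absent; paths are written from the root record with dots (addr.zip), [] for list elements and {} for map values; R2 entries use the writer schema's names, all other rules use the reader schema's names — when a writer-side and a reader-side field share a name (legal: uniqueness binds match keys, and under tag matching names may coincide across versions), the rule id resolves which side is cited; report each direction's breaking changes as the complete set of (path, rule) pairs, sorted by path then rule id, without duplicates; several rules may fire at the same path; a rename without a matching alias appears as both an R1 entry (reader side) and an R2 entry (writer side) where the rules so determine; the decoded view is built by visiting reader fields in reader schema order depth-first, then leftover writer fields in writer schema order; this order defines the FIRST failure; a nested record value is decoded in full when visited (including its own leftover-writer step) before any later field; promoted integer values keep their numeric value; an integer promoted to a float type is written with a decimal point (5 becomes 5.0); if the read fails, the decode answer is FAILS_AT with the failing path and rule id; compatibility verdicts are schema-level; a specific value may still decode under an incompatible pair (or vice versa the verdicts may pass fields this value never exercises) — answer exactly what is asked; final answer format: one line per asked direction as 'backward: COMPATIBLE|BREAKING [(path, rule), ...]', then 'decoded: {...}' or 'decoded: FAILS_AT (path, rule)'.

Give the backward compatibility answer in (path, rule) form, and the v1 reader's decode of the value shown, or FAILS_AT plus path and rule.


the writer's type comes first in each Ticket pair
backward pass over Ticket, reader schema v2, writer schema v1:
  meta <- meta (Meta -> Meta, writer optional)
  enabled <- enabled (bool -> bool, writer required)
  active <- active (bool -> bool, writer required)
  avatar <- avatar (bytes -> bytes, writer optional)
  verified has no writer counterpart
  meta.zip <- meta.zip (int32 -> int32, writer required)
  meta.id <- meta.id (int32 -> int32, writer required)
  => no violations; backward on Ticket: COMPATIBLE
decoding the Ticket value with the v1 reader:
  meta := null (not supplied -> null)
  enabled := true
  active := false
  avatar := null (not supplied -> null)
  writer verified: unmatched, discarded
  => decoded: {"meta": null, "enabled": true, "active": false, "avatar": null}
checking off the Ticket differences that do not matter here:
  field enabled in record Ticket: required changed to optional -> its effect on Ticket is confined to the forward direction, not asked
  added field verified to record Ticket: optional bool, tag 26 (in v2 it sits last) -> inert for the asked Ticket verdict: nothing fires

backward: COMPATIBLE []; decoded: {"meta": null, "enabled": true, "active": false, "avatar": null}


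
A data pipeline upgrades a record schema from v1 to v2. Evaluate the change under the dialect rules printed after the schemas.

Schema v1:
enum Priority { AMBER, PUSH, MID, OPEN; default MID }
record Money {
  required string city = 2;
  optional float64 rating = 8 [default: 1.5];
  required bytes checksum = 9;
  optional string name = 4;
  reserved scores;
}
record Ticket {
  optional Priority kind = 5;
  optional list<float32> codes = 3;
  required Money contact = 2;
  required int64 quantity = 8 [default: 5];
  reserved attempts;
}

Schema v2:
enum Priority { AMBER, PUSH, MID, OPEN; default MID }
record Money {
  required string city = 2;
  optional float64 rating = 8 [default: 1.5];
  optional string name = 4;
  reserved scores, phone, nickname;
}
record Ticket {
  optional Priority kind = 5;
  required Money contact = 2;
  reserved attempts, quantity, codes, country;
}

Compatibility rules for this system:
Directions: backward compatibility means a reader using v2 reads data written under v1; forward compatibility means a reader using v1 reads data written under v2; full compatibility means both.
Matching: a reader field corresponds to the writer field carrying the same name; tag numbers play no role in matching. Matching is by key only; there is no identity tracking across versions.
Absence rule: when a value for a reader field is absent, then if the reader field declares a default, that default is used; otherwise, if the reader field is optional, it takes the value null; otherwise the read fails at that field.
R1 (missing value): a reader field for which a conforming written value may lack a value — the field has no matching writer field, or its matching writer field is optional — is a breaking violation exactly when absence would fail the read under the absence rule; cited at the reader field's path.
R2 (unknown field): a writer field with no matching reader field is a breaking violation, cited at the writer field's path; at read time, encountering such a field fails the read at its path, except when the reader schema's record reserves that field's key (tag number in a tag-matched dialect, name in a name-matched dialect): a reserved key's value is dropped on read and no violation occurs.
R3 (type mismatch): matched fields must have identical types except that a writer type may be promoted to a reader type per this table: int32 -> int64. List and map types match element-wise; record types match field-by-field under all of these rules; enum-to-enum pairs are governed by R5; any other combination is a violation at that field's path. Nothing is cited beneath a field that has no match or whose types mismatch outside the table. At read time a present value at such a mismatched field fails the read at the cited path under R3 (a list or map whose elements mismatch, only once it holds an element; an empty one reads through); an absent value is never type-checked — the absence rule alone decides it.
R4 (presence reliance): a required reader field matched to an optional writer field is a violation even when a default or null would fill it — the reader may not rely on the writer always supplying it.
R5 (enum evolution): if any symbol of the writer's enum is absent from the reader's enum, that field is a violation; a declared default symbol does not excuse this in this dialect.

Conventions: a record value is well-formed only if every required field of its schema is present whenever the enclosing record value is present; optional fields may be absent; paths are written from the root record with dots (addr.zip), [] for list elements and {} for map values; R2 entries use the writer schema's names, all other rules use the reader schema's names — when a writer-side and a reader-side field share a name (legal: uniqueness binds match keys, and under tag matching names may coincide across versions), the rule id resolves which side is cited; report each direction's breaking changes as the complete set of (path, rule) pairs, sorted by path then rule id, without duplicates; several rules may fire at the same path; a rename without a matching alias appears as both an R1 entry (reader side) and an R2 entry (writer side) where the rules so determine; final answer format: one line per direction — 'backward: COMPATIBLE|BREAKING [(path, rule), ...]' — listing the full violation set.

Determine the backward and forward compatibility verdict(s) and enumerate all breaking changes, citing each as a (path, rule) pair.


backward: BREAKING [(contact.checksum, R2)]; forward: BREAKING [(contact.checksum, R1)]

arrows below run writer -> reader for Ticket
checking backward for Ticket: reader v2 against writer v1:
  kind: Priority -> Priority, writer optional; from kind
  contact: Money -> Money, writer required; from contact
  codes (writer side), unknown to reader
  quantity (writer side), unknown to reader
  contact.city: string -> string, writer required; from contact.city
  contact.rating: float64 -> float64, writer optional; from contact.rating
  contact.name: string -> string, writer optional; from contact.name
  contact.checksum (writer side), unknown to reader
  rule R2 violated at contact.checksum
  => backward: BREAKING (1)
checking forward for Ticket: reader v1 against writer v2:
  kind: Priority -> Priority, writer optional; from kind
  codes: no writer-side match
  contact: Money -> Money, writer required; from contact
  quantity: no writer-side match
  contact.city: string -> string, writer required; from contact.city
  contact.rating: float64 -> float64, writer optional; from contact.rating
  contact.checksum: no writer-side match
  contact.name: string -> string, writer optional; from contact.name
  rule R1 violated at contact.checksum
  => forward: BREAKING (1)
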